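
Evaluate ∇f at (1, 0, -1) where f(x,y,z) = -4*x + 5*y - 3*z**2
(-4, 5, 6)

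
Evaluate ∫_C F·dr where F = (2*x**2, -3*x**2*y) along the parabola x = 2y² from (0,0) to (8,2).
640/3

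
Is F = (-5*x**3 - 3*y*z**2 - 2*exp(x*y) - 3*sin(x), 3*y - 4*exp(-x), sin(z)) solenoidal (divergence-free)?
No, ∇·F = -15*x**2 - 2*y*exp(x*y) - 3*cos(x) + cos(z) + 3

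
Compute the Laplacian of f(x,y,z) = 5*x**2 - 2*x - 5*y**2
0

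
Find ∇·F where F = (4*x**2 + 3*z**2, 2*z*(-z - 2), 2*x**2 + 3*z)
8*x + 3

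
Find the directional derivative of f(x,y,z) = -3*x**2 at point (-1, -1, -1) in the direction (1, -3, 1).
6*sqrt(11)/11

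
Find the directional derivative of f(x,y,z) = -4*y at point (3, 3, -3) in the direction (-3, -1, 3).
4*sqrt(19)/19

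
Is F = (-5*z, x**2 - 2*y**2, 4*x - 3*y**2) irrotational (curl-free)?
No, ∇×F = (-6*y, -9, 2*x)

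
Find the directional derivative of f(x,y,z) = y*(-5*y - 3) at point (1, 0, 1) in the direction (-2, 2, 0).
-3*sqrt(2)/2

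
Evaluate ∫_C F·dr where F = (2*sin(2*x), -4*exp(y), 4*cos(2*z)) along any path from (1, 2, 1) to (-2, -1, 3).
-2*sin(2) - 4*exp(-1) + 2*sin(6) + cos(2) - cos(4) + 4*exp(2)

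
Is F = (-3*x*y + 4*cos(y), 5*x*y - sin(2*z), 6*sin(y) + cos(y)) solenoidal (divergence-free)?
No, ∇·F = 5*x - 3*y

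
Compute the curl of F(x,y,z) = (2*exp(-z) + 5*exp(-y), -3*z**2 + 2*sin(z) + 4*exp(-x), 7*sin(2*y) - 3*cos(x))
(6*z + 14*cos(2*y) - 2*cos(z), -3*sin(x) - 2*exp(-z), 5*exp(-y) - 4*exp(-x))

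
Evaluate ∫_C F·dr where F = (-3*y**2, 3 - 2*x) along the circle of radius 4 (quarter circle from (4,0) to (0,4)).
140 - 8*pi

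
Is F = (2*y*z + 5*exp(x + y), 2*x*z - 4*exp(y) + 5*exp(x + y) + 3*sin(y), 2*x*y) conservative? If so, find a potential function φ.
Yes, F is conservative. φ = 2*x*y*z - 4*exp(y) + 5*exp(x + y) - 3*cos(y)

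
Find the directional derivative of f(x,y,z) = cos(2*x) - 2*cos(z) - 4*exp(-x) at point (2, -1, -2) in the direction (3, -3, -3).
2*sqrt(3)*(2 - exp(2)*sin(4) + exp(2)*sin(2))*exp(-2)/3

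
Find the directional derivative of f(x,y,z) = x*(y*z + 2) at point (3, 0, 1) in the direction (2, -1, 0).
sqrt(5)/5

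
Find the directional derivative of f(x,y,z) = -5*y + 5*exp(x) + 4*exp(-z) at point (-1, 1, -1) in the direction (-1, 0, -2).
sqrt(5)*(-5 + 8*exp(2))*exp(-1)/5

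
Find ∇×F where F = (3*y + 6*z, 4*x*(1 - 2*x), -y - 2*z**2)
(-1, 6, 1 - 16*x)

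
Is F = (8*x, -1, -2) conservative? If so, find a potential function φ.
Yes, F is conservative. φ = 4*x**2 - y - 2*z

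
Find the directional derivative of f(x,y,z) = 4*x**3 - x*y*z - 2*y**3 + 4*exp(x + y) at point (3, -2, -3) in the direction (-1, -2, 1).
sqrt(6)*(-11 - 2*E)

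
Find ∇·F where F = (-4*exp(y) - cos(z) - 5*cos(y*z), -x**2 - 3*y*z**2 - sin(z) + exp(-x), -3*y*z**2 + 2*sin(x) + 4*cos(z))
-6*y*z - 3*z**2 - 4*sin(z)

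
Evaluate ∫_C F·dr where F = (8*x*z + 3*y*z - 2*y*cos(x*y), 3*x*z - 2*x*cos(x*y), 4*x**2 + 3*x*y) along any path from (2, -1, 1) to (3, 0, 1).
26 - 2*sin(2)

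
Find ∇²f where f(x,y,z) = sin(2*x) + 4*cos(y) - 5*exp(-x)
-4*sin(2*x) - 4*cos(y) - 5*exp(-x)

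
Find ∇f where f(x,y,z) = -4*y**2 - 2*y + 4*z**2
(0, -8*y - 2, 8*z)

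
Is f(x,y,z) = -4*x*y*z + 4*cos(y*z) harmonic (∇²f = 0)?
No, ∇²f = -4*(y**2 + z**2)*cos(y*z)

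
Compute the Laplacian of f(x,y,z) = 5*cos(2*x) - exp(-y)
-20*cos(2*x) - exp(-y)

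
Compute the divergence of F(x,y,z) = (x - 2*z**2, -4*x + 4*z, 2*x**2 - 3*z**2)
1 - 6*z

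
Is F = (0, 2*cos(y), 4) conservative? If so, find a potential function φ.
Yes, F is conservative. φ = 4*z + 2*sin(y)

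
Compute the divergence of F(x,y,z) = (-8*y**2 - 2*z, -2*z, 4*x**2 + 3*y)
0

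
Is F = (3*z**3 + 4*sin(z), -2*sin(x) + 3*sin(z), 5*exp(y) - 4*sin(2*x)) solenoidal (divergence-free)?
Yes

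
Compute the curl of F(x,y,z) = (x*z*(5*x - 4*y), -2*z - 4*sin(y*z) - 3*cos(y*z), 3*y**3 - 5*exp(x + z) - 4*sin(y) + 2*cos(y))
(9*y**2 - 3*y*sin(y*z) + 4*y*cos(y*z) - 2*sin(y) - 4*cos(y) + 2, x*(5*x - 4*y) + 5*exp(x + z), 4*x*z)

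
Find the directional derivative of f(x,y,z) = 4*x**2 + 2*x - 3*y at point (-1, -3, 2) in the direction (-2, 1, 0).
9*sqrt(5)/5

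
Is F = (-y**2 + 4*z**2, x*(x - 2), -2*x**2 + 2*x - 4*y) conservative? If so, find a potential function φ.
No, ∇×F = (-4, 4*x + 8*z - 2, 2*x + 2*y - 2) ≠ 0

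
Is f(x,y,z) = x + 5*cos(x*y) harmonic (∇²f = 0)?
No, ∇²f = -5*(x**2 + y**2)*cos(x*y)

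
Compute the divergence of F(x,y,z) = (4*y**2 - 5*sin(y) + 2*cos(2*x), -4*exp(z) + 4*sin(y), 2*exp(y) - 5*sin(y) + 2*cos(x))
-4*sin(2*x) + 4*cos(y)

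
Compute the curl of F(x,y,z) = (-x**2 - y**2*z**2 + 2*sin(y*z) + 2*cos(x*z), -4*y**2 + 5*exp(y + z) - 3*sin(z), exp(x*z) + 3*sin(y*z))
(3*z*cos(y*z) - 5*exp(y + z) + 3*cos(z), -2*x*sin(x*z) - 2*y**2*z + 2*y*cos(y*z) - z*exp(x*z), 2*z*(y*z - cos(y*z)))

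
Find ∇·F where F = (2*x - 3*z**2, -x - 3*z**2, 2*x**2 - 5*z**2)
2 - 10*z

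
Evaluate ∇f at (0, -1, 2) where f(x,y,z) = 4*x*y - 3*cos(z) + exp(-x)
(-5, 0, 3*sin(2))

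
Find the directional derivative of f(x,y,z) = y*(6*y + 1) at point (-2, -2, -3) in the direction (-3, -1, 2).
23*sqrt(14)/14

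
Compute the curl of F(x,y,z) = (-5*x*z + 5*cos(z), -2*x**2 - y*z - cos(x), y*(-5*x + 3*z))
(-5*x + y + 3*z, -5*x + 5*y - 5*sin(z), -4*x + sin(x))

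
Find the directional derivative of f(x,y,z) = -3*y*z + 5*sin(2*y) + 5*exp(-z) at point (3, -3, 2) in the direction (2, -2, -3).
5*sqrt(17)*(-4*exp(2)*cos(6) - 3*exp(2) + 3)*exp(-2)/17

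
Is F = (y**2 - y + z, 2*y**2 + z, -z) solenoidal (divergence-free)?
No, ∇·F = 4*y - 1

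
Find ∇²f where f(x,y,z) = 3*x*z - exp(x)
-exp(x)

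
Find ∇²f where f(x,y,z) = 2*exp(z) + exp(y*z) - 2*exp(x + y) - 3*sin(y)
y**2*exp(y*z) + z**2*exp(y*z) + 2*exp(z) - 4*exp(x + y) + 3*sin(y)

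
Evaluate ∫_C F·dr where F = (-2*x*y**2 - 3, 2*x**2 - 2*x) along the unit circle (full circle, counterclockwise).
-2*pi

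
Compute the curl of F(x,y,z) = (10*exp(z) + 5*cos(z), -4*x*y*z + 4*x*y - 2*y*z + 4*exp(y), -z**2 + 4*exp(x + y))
(4*x*y + 2*y + 4*exp(x + y), 10*exp(z) - 4*exp(x + y) - 5*sin(z), 4*y*(1 - z))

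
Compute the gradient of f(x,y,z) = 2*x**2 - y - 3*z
(4*x, -1, -3)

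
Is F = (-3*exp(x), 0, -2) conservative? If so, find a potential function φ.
Yes, F is conservative. φ = -2*z - 3*exp(x)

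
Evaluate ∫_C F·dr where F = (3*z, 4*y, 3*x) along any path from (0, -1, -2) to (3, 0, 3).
25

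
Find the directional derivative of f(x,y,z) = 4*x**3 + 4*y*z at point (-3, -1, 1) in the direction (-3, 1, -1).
-316*sqrt(11)/11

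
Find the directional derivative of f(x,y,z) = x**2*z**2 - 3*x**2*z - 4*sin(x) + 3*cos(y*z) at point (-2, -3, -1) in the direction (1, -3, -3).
4*sqrt(19)*(-9*sin(3) - cos(2) + 11)/19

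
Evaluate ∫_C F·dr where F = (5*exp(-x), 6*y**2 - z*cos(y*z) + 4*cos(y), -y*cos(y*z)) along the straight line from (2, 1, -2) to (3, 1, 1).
-sin(2) - sin(1) - 5*exp(-3) + 5*exp(-2)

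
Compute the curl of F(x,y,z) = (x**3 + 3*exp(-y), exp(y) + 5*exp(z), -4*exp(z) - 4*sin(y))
(-5*exp(z) - 4*cos(y), 0, 3*exp(-y))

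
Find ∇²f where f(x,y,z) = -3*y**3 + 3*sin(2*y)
-18*y - 12*sin(2*y)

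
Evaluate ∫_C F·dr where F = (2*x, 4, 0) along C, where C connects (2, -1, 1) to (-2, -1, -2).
0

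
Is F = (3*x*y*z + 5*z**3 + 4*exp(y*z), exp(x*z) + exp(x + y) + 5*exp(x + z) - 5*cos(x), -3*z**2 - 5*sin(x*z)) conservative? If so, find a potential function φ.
No, ∇×F = (-x*exp(x*z) - 5*exp(x + z), 3*x*y + 4*y*exp(y*z) + 15*z**2 + 5*z*cos(x*z), -3*x*z + z*exp(x*z) - 4*z*exp(y*z) + exp(x + y) + 5*exp(x + z) + 5*sin(x)) ≠ 0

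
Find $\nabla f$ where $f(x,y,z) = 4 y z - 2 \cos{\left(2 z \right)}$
(0, 4*z, 4*y + 4*sin(2*z))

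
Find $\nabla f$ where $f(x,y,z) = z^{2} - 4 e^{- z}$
(0, 0, 2*z + 4*exp(-z))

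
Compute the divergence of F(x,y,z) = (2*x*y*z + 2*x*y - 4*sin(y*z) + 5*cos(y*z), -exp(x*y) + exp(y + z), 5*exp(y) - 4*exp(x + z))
-x*exp(x*y) + 2*y*z + 2*y - 4*exp(x + z) + exp(y + z)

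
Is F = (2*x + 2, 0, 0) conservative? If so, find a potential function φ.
Yes, F is conservative. φ = x*(x + 2)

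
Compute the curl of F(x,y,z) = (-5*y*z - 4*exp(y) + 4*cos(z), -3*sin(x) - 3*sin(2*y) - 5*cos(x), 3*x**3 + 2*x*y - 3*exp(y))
(2*x - 3*exp(y), -9*x**2 - 7*y - 4*sin(z), 5*z + 4*exp(y) + 5*sin(x) - 3*cos(x))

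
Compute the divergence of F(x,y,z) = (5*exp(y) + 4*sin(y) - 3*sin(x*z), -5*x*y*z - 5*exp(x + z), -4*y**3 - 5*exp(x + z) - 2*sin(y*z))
-5*x*z - 2*y*cos(y*z) - 3*z*cos(x*z) - 5*exp(x + z)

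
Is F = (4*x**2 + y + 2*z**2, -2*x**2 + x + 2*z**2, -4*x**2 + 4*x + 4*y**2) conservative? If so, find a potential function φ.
No, ∇×F = (8*y - 4*z, 8*x + 4*z - 4, -4*x) ≠ 0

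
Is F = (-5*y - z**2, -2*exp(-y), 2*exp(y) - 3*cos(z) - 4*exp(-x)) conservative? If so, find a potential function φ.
No, ∇×F = (2*exp(y), -2*z - 4*exp(-x), 5) ≠ 0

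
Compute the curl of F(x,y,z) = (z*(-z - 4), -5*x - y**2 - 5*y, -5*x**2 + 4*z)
(0, 10*x - 2*z - 4, -5)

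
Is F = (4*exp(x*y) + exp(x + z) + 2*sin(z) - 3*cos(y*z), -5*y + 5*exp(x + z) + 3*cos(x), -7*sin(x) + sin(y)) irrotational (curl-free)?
No, ∇×F = (-5*exp(x + z) + cos(y), 3*y*sin(y*z) + exp(x + z) + 7*cos(x) + 2*cos(z), -4*x*exp(x*y) - 3*z*sin(y*z) + 5*exp(x + z) - 3*sin(x))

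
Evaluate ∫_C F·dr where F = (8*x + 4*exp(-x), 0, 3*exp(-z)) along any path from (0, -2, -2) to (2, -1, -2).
20 - 4*exp(-2)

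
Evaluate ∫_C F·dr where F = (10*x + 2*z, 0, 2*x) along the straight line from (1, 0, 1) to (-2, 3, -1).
17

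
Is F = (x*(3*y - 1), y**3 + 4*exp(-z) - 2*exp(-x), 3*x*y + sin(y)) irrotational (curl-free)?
No, ∇×F = (3*x + cos(y) + 4*exp(-z), -3*y, -3*x + 2*exp(-x))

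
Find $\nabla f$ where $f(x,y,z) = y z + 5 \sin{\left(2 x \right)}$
(10*cos(2*x), z, y)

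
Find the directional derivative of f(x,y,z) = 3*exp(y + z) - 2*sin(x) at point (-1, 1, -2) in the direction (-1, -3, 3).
2*sqrt(19)*cos(1)/19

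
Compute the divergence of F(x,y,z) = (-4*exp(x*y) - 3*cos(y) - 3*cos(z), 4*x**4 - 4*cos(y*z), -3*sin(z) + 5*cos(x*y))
-4*y*exp(x*y) + 4*z*sin(y*z) - 3*cos(z)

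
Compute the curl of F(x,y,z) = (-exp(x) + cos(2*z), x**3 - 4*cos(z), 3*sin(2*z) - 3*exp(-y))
(-4*sin(z) + 3*exp(-y), -2*sin(2*z), 3*x**2)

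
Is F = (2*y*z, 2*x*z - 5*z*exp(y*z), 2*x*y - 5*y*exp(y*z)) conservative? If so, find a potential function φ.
Yes, F is conservative. φ = 2*x*y*z - 5*exp(y*z)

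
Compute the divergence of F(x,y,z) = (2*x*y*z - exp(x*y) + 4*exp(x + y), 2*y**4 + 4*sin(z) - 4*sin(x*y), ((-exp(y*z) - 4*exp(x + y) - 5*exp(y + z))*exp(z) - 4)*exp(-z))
-4*x*cos(x*y) + 8*y**3 + 2*y*z - y*exp(x*y) - y*exp(y*z) + 4*exp(x + y) - 5*exp(y + z) + 4*exp(-z)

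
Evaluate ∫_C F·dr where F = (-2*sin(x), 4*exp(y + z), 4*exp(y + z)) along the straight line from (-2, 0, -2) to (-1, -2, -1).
-4*exp(-2) + 4*exp(-3) - 2*cos(2) + 2*cos(1)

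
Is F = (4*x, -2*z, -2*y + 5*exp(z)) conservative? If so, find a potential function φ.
Yes, F is conservative. φ = 2*x**2 - 2*y*z + 5*exp(z)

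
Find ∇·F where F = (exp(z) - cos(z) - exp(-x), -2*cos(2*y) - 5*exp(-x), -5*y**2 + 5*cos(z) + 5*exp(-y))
4*sin(2*y) - 5*sin(z) + exp(-x)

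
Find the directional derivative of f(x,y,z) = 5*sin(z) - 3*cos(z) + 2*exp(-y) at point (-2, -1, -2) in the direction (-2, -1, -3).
sqrt(14)*(2*E - 15*cos(2) + 9*sin(2))/14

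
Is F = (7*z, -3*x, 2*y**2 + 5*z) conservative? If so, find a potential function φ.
No, ∇×F = (4*y, 7, -3) ≠ 0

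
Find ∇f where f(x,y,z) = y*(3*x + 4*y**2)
(3*y, 3*x + 12*y**2, 0)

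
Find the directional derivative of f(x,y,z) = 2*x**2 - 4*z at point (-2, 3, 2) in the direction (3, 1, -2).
-8*sqrt(14)/7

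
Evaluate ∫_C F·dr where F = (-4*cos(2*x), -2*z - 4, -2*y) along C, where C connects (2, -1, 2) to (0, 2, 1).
-20 + 2*sin(4)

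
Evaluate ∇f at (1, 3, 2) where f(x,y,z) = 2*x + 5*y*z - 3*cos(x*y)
(9*sin(3) + 2, 3*sin(3) + 10, 15)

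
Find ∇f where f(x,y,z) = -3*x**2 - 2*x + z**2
(-6*x - 2, 0, 2*z)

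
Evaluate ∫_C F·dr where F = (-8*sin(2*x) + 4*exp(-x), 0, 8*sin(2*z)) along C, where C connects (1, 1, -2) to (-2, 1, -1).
-4*exp(2) + 8*cos(4) + 4*exp(-1) - 8*cos(2)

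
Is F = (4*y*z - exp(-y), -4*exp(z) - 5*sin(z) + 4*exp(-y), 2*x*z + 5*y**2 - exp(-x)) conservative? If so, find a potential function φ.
No, ∇×F = (10*y + 4*exp(z) + 5*cos(z), 4*y - 2*z - exp(-x), -4*z - exp(-y)) ≠ 0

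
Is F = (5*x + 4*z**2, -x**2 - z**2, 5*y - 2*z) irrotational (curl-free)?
No, ∇×F = (2*z + 5, 8*z, -2*x)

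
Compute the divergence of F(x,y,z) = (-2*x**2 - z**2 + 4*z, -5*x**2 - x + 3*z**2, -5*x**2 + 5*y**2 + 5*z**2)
-4*x + 10*z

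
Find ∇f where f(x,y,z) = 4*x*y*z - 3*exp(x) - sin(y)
(4*y*z - 3*exp(x), 4*x*z - cos(y), 4*x*y)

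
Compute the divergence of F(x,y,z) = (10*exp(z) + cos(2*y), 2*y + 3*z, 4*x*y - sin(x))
2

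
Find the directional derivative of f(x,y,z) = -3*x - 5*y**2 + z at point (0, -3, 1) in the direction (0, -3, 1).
-89*sqrt(10)/10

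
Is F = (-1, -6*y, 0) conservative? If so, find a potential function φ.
Yes, F is conservative. φ = -x - 3*y**2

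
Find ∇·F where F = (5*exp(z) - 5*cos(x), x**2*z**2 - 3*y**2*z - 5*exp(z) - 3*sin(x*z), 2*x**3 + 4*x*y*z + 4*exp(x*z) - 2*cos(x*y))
4*x*y + 4*x*exp(x*z) - 6*y*z + 5*sin(x)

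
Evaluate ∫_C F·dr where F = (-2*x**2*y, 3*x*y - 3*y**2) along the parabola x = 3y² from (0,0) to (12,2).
-13628/7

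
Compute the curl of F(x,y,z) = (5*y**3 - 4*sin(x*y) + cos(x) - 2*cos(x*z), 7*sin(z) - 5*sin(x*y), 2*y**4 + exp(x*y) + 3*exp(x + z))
(x*exp(x*y) + 8*y**3 - 7*cos(z), 2*x*sin(x*z) - y*exp(x*y) - 3*exp(x + z), 4*x*cos(x*y) - 15*y**2 - 5*y*cos(x*y))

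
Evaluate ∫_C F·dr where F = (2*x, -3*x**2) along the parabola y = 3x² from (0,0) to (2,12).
-68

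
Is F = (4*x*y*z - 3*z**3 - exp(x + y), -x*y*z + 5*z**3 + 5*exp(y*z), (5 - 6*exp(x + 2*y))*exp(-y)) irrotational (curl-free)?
No, ∇×F = (x*y - 5*y*exp(y*z) - 15*z**2 - 6*exp(x + y) - 5*exp(-y), 4*x*y - 9*z**2 + 6*exp(x + y), -4*x*z - y*z + exp(x + y))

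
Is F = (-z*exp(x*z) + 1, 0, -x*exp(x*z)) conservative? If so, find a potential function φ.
Yes, F is conservative. φ = x - exp(x*z)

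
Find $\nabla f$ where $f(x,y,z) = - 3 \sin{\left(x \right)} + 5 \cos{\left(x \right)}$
(-5*sin(x) - 3*cos(x), 0, 0)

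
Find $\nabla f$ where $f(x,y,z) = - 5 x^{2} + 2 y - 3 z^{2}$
(-10*x, 2, -6*z)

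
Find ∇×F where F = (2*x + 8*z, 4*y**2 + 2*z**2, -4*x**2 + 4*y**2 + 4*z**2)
(8*y - 4*z, 8*x + 8, 0)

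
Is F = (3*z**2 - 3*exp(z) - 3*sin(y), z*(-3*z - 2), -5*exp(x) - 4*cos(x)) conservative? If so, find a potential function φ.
No, ∇×F = (6*z + 2, 6*z + 5*exp(x) - 3*exp(z) - 4*sin(x), 3*cos(y)) ≠ 0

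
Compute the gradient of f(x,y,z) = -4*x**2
(-8*x, 0, 0)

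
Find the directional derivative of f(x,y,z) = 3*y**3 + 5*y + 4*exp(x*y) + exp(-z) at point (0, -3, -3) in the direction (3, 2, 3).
sqrt(22)*(136 - 3*exp(3))/22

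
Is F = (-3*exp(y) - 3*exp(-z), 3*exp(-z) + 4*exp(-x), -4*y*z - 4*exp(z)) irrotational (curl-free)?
No, ∇×F = (-4*z + 3*exp(-z), 3*exp(-z), 3*exp(y) - 4*exp(-x))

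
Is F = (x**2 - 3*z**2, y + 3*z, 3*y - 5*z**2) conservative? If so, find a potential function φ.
No, ∇×F = (0, -6*z, 0) ≠ 0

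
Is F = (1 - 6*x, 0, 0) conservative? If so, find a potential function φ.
Yes, F is conservative. φ = x*(1 - 3*x)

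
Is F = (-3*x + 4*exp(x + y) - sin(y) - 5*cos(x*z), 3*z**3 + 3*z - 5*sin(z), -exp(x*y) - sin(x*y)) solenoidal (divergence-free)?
No, ∇·F = 5*z*sin(x*z) + 4*exp(x + y) - 3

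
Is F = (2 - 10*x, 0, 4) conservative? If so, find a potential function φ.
Yes, F is conservative. φ = -5*x**2 + 2*x + 4*z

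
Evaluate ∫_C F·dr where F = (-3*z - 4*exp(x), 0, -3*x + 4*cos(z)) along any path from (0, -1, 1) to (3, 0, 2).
-4*exp(3) - 14 - 4*sin(1) + 4*sin(2)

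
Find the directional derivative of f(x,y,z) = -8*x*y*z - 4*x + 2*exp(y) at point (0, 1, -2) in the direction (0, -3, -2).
-6*sqrt(13)*E/13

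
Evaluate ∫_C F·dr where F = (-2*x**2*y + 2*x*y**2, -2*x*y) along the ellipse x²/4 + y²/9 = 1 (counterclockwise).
12*pi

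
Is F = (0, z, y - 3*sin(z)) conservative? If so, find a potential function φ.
Yes, F is conservative. φ = y*z + 3*cos(z)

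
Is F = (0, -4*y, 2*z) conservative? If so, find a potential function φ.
Yes, F is conservative. φ = -2*y**2 + z**2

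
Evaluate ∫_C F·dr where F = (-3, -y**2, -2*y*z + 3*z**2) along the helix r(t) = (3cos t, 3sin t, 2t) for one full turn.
48*pi + 64*pi**3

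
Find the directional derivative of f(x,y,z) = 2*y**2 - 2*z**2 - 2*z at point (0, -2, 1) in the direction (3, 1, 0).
-4*sqrt(10)/5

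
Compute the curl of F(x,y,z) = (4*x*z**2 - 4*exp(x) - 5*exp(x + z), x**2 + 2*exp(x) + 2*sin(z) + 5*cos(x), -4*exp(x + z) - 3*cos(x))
(-2*cos(z), 8*x*z - exp(x + z) - 3*sin(x), 2*x + 2*exp(x) - 5*sin(x))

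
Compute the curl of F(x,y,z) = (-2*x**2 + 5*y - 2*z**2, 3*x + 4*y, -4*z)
(0, -4*z, -2)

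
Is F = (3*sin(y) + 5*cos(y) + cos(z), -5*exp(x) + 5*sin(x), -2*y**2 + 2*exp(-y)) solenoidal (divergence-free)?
Yes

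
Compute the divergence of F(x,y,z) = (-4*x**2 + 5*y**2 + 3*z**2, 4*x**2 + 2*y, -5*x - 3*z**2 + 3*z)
-8*x - 6*z + 5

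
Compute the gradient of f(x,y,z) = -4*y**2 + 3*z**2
(0, -8*y, 6*z)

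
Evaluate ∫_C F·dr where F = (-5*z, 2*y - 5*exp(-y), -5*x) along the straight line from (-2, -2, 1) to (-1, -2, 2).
0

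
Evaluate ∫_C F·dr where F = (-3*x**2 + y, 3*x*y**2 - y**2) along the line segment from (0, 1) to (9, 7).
1380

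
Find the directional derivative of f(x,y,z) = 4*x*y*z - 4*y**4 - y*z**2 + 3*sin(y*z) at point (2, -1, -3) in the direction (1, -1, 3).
-13*sqrt(11)/11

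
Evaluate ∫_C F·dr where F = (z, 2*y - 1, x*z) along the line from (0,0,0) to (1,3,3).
21/2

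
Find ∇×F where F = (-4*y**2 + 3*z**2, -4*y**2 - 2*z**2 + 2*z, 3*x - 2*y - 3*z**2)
(4*z - 4, 6*z - 3, 8*y)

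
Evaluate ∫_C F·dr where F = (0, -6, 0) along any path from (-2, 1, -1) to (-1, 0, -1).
6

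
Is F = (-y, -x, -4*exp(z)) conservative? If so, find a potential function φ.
Yes, F is conservative. φ = -x*y - 4*exp(z)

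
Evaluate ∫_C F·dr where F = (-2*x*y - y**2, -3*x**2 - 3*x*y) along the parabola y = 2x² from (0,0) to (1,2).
-48/5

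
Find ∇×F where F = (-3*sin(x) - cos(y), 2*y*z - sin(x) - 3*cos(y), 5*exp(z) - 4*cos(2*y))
(-2*y + 8*sin(2*y), 0, -sin(y) - cos(x))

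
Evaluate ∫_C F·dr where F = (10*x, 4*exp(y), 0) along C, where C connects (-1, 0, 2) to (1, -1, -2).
-4 + 4*exp(-1)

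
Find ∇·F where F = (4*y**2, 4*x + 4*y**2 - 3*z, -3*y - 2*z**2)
8*y - 4*z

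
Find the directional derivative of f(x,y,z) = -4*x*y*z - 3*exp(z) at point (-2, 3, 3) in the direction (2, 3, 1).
3*sqrt(14)*(8 - exp(3))/14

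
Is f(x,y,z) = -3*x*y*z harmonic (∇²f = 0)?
Yes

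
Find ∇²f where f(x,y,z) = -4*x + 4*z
0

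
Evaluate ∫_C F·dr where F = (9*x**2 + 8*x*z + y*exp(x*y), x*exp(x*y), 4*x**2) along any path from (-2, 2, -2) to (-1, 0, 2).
62 - exp(-4)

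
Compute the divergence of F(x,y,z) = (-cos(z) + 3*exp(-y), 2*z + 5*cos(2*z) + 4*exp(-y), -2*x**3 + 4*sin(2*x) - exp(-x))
-4*exp(-y)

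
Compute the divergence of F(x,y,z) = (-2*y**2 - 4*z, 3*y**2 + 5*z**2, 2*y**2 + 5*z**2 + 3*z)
6*y + 10*z + 3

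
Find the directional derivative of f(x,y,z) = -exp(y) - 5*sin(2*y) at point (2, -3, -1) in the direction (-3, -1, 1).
sqrt(11)*(1 + 10*exp(3)*cos(6))*exp(-3)/11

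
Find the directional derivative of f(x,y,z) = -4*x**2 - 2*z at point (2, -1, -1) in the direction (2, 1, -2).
-28/3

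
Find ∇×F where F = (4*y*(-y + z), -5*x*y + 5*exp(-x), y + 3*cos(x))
(1, 4*y + 3*sin(x), 3*y - 4*z - 5*exp(-x))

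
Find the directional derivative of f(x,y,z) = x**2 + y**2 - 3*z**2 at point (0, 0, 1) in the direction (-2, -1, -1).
sqrt(6)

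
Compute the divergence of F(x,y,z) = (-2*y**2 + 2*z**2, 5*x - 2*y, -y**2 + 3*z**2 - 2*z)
6*z - 4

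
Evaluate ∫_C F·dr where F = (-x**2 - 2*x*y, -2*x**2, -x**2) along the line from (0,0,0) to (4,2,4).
-256/3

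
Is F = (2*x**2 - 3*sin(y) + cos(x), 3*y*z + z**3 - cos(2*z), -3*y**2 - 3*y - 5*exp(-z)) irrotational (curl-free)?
No, ∇×F = (-9*y - 3*z**2 - 2*sin(2*z) - 3, 0, 3*cos(y))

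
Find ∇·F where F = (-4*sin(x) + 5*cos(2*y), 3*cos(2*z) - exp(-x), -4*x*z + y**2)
-4*x - 4*cos(x)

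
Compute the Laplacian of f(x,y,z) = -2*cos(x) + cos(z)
2*cos(x) - cos(z)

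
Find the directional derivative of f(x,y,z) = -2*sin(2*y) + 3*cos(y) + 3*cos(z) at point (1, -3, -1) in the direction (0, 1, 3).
sqrt(10)*(-4*cos(6) + 3*sin(3) + 9*sin(1))/10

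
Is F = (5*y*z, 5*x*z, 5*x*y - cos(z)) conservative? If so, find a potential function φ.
Yes, F is conservative. φ = 5*x*y*z - sin(z)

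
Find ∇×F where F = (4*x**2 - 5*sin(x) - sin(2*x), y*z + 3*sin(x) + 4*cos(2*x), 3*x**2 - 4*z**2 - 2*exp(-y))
(-y + 2*exp(-y), -6*x, (3 - 16*sin(x))*cos(x))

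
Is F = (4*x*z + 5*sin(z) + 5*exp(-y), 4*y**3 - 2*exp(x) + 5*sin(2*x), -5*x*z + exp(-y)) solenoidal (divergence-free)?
No, ∇·F = -5*x + 12*y**2 + 4*z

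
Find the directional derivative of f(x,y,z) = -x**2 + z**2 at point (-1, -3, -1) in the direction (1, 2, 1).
0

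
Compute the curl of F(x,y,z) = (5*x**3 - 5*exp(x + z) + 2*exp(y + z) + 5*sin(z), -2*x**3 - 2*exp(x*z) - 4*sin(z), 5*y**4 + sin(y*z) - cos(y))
(2*x*exp(x*z) + 20*y**3 + z*cos(y*z) + sin(y) + 4*cos(z), -5*exp(x + z) + 2*exp(y + z) + 5*cos(z), -6*x**2 - 2*z*exp(x*z) - 2*exp(y + z))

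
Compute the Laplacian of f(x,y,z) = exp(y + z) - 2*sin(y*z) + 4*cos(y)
2*y**2*sin(y*z) + 2*z**2*sin(y*z) + 2*exp(y + z) - 4*cos(y)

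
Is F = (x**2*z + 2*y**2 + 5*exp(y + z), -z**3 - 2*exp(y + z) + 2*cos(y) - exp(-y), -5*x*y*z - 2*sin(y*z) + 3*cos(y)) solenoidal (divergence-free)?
No, ∇·F = -5*x*y + 2*x*z - 2*y*cos(y*z) - 2*exp(y + z) - 2*sin(y) + exp(-y)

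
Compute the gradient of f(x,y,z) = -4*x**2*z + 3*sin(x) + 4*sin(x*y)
(-8*x*z + 4*y*cos(x*y) + 3*cos(x), 4*x*cos(x*y), -4*x**2)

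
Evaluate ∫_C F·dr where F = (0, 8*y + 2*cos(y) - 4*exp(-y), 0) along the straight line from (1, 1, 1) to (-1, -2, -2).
-2*sin(2) - 2*sin(1) - 4*exp(-1) + 12 + 4*exp(2)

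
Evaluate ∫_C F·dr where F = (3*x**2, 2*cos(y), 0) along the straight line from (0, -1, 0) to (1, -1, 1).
1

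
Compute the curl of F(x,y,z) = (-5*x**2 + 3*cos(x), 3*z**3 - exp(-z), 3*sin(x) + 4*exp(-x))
(-9*z**2 - exp(-z), -3*cos(x) + 4*exp(-x), 0)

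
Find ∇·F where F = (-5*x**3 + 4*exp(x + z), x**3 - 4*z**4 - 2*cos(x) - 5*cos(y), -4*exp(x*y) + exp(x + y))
-15*x**2 + 4*exp(x + z) + 5*sin(y)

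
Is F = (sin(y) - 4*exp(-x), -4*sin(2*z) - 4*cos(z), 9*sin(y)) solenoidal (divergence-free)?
No, ∇·F = 4*exp(-x)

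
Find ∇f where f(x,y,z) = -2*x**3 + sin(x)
(-6*x**2 + cos(x), 0, 0)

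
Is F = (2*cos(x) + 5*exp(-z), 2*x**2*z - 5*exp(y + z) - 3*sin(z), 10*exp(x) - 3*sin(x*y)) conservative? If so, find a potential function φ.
No, ∇×F = (-2*x**2 - 3*x*cos(x*y) + 5*exp(y + z) + 3*cos(z), 3*y*cos(x*y) - 10*exp(x) - 5*exp(-z), 4*x*z) ≠ 0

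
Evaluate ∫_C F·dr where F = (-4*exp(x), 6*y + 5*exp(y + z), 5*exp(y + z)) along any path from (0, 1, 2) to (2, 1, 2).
4 - 4*exp(2)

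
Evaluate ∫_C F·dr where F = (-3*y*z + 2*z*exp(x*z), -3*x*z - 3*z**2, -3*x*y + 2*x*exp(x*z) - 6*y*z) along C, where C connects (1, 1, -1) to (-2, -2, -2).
-2*exp(-1) + 48 + 2*exp(4)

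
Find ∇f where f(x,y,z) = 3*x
(3, 0, 0)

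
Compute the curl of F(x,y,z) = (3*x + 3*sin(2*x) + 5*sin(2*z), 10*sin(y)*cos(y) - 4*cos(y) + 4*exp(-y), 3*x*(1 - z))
(0, 3*z + 10*cos(2*z) - 3, 0)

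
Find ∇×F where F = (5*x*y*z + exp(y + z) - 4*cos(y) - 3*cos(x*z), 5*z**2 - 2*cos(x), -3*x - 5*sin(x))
(-10*z, 5*x*y + 3*x*sin(x*z) + exp(y + z) + 5*cos(x) + 3, -5*x*z - exp(y + z) + 2*sin(x) - 4*sin(y))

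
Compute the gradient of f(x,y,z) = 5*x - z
(5, 0, -1)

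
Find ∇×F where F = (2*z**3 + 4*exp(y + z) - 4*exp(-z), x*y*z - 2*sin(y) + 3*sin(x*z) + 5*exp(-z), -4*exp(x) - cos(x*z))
(-x*y - 3*x*cos(x*z) + 5*exp(-z), 6*z**2 - z*sin(x*z) + 4*exp(x) + 4*exp(y + z) + 4*exp(-z), y*z + 3*z*cos(x*z) - 4*exp(y + z))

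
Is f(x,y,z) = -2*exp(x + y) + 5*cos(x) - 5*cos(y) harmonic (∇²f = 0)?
No, ∇²f = -4*exp(x + y) - 5*cos(x) + 5*cos(y)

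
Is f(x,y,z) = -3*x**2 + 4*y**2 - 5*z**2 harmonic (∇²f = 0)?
No, ∇²f = -8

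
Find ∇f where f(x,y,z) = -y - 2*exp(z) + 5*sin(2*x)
(10*cos(2*x), -1, -2*exp(z))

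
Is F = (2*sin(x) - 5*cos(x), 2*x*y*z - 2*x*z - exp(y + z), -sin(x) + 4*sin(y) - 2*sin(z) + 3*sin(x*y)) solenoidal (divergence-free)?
No, ∇·F = 2*x*z - exp(y + z) + 5*sin(x) + 2*cos(x) - 2*cos(z)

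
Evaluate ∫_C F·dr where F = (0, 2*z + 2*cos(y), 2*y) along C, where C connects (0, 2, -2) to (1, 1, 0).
-2*sin(2) + 2*sin(1) + 8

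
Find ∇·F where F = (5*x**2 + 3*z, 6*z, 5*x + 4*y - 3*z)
10*x - 3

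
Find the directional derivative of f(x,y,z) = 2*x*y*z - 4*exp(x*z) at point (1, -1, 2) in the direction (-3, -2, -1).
sqrt(14)*(3 + 14*exp(2))/7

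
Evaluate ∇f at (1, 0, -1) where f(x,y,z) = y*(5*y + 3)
(0, 3, 0)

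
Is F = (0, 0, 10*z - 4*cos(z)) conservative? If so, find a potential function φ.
Yes, F is conservative. φ = 5*z**2 - 4*sin(z)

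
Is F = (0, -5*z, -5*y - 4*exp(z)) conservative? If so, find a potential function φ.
Yes, F is conservative. φ = -5*y*z - 4*exp(z)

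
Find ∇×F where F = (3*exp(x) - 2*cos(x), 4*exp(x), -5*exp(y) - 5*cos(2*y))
(-5*exp(y) + 10*sin(2*y), 0, 4*exp(x))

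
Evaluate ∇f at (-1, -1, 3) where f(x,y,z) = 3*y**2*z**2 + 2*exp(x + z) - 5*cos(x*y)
(-5*sin(1) + 2*exp(2), -54 - 5*sin(1), 2*exp(2) + 18)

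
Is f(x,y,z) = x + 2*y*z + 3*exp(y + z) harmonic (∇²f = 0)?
No, ∇²f = 6*exp(y + z)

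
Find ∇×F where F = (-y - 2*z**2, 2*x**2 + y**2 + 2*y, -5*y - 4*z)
(-5, -4*z, 4*x + 1)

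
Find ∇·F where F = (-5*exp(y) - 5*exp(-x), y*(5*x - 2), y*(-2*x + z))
5*x + y - 2 + 5*exp(-x)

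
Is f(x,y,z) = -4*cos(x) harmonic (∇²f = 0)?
No, ∇²f = 4*cos(x)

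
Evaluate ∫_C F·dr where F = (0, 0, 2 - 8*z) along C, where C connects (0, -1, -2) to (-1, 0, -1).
14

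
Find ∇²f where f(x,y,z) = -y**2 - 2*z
-2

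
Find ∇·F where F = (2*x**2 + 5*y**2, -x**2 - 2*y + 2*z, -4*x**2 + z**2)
4*x + 2*z - 2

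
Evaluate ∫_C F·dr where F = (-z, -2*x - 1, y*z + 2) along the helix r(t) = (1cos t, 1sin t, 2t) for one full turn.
-6*pi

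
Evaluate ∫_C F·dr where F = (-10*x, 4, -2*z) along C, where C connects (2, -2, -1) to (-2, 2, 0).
17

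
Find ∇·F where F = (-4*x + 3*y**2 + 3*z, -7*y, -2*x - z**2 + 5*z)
-2*z - 6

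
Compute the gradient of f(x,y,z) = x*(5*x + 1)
(10*x + 1, 0, 0)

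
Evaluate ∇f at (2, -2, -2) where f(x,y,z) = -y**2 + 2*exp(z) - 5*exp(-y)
(0, 4 + 5*exp(2), 2*exp(-2))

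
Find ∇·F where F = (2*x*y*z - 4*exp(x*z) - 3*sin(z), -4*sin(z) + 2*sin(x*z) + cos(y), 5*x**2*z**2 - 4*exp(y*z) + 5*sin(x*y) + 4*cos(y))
10*x**2*z + 2*y*z - 4*y*exp(y*z) - 4*z*exp(x*z) - sin(y)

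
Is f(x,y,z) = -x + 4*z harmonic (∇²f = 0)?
Yes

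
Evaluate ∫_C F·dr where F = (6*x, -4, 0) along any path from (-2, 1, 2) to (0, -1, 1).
-4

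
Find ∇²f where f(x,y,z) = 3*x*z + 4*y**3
24*y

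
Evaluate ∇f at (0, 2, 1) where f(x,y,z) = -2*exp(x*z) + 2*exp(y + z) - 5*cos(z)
(-2, 2*exp(3), 5*sin(1) + 2*exp(3))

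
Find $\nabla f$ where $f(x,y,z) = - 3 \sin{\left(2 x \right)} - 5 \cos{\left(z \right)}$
(-6*cos(2*x), 0, 5*sin(z))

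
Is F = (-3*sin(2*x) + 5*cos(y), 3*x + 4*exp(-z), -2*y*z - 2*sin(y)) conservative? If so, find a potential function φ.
No, ∇×F = (-2*z - 2*cos(y) + 4*exp(-z), 0, 5*sin(y) + 3) ≠ 0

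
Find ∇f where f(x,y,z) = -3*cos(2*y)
(0, 6*sin(2*y), 0)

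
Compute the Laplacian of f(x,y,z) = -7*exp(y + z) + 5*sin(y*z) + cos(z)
-5*y**2*sin(y*z) - 5*z**2*sin(y*z) - 14*exp(y + z) - cos(z)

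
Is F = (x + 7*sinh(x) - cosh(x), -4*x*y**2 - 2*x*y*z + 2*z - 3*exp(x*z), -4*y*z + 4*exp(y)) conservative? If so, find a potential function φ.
No, ∇×F = (2*x*y + 3*x*exp(x*z) - 4*z + 4*exp(y) - 2, 0, -4*y**2 - 2*y*z - 3*z*exp(x*z)) ≠ 0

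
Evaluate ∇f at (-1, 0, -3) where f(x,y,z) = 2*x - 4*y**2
(2, 0, 0)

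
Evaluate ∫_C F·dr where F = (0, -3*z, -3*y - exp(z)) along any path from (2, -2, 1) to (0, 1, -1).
-3 + 2*sinh(1)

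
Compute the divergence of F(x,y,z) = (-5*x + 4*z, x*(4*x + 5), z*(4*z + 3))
8*z - 2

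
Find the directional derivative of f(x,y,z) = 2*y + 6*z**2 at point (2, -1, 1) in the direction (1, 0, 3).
18*sqrt(10)/5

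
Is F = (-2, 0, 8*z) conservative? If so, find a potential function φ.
Yes, F is conservative. φ = -2*x + 4*z**2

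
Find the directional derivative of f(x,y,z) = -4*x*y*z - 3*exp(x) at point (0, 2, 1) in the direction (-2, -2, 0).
11*sqrt(2)/2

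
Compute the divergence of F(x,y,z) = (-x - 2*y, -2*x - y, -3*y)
-2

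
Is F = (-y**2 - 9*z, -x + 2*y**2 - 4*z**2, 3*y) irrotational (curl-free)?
No, ∇×F = (8*z + 3, -9, 2*y - 1)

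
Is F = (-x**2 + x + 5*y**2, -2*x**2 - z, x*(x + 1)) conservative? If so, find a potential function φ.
No, ∇×F = (1, -2*x - 1, -4*x - 10*y) ≠ 0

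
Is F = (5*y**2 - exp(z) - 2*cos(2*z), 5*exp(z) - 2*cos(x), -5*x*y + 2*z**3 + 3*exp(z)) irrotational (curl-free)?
No, ∇×F = (-5*x - 5*exp(z), 5*y - exp(z) + 4*sin(2*z), -10*y + 2*sin(x))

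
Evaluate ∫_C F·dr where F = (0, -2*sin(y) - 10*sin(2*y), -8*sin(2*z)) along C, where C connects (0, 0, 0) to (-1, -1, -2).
-11 + 4*cos(4) + 5*cos(2) + 2*cos(1)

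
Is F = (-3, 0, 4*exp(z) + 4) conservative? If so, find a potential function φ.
Yes, F is conservative. φ = -3*x + 4*z + 4*exp(z)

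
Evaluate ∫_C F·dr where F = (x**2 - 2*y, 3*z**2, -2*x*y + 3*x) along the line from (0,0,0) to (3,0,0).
9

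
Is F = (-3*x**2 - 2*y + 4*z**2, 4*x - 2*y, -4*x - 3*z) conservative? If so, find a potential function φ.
No, ∇×F = (0, 8*z + 4, 6) ≠ 0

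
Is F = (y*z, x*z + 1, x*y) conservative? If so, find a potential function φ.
Yes, F is conservative. φ = y*(x*z + 1)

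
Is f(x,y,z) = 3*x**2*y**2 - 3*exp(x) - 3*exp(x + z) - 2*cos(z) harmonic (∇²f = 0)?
No, ∇²f = 6*x**2 + 6*y**2 - 3*exp(x) - 6*exp(x + z) + 2*cos(z)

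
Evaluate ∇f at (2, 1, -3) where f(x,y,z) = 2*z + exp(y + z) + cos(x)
(-sin(2), exp(-2), exp(-2) + 2)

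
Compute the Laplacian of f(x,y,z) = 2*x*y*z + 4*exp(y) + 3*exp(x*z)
3*x**2*exp(x*z) + 3*z**2*exp(x*z) + 4*exp(y)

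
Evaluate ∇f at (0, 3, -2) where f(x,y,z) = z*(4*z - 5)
(0, 0, -21)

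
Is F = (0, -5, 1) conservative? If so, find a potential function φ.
Yes, F is conservative. φ = -5*y + z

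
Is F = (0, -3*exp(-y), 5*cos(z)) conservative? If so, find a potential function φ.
Yes, F is conservative. φ = 5*sin(z) + 3*exp(-y)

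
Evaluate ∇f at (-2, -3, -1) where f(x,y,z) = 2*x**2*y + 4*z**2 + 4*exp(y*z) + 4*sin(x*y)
(24 - 12*cos(6), -4*exp(3) - 8*cos(6) + 8, -12*exp(3) - 8)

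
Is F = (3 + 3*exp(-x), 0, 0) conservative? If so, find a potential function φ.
Yes, F is conservative. φ = 3*x - 3*exp(-x)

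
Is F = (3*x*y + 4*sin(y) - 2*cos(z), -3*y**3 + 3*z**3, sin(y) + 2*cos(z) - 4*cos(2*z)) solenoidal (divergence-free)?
No, ∇·F = -9*y**2 + 3*y - 2*sin(z) + 8*sin(2*z)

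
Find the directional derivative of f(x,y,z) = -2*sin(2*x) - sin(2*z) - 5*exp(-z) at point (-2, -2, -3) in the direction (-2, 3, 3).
sqrt(22)*(-6*cos(6) + 8*cos(4) + 15*exp(3))/22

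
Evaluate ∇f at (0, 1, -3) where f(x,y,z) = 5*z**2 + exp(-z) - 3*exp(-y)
(0, 3*exp(-1), -30 - exp(3))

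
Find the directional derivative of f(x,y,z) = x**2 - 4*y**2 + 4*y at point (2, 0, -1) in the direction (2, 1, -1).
2*sqrt(6)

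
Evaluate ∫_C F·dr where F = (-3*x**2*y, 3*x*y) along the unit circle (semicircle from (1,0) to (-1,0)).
3*pi/8 + 2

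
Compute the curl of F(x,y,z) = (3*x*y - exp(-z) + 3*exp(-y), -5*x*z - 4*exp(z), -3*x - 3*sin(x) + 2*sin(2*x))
(5*x + 4*exp(z), 3*cos(x) - 4*cos(2*x) + 3 + exp(-z), -3*x - 5*z + 3*exp(-y))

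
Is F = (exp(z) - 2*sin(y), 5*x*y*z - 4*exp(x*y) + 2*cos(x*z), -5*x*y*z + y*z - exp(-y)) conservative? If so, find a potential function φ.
No, ∇×F = (-5*x*y - 5*x*z + 2*x*sin(x*z) + z + exp(-y), 5*y*z + exp(z), 5*y*z - 4*y*exp(x*y) - 2*z*sin(x*z) + 2*cos(y)) ≠ 0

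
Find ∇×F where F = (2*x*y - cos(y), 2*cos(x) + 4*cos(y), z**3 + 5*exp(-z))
(0, 0, -2*x - 2*sin(x) - sin(y))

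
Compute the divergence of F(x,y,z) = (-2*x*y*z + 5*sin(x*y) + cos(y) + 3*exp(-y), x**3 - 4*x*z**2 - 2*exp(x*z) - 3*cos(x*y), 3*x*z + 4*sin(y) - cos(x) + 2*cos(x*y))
3*x*sin(x*y) + 3*x - 2*y*z + 5*y*cos(x*y)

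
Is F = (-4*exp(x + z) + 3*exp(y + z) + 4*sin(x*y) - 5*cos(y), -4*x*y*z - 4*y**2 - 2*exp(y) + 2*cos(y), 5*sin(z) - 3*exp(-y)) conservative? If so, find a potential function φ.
No, ∇×F = (4*x*y + 3*exp(-y), -4*exp(x + z) + 3*exp(y + z), -4*x*cos(x*y) - 4*y*z - 3*exp(y + z) - 5*sin(y)) ≠ 0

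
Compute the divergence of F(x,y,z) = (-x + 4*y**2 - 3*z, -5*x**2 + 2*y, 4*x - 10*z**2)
1 - 20*z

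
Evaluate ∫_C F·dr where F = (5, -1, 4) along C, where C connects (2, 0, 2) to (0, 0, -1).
-22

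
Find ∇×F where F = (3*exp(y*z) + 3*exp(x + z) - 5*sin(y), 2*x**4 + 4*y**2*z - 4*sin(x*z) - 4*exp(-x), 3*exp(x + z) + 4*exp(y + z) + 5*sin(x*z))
(4*x*cos(x*z) - 4*y**2 + 4*exp(y + z), 3*y*exp(y*z) - 5*z*cos(x*z), 8*x**3 - 3*z*exp(y*z) - 4*z*cos(x*z) + 5*cos(y) + 4*exp(-x))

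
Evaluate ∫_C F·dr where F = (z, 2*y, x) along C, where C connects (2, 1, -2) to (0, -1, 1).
4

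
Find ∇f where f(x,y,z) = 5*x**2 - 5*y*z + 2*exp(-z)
(10*x, -5*z, -5*y - 2*exp(-z))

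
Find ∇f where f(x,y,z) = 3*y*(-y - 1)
(0, -6*y - 3, 0)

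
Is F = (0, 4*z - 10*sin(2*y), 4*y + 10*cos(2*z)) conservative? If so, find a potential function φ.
Yes, F is conservative. φ = 4*y*z + 5*sin(2*z) + 5*cos(2*y)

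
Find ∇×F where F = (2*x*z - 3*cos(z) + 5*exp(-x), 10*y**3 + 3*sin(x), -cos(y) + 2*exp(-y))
(sin(y) - 2*exp(-y), 2*x + 3*sin(z), 3*cos(x))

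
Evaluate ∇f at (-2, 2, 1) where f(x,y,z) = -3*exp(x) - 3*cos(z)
(-3*exp(-2), 0, 3*sin(1))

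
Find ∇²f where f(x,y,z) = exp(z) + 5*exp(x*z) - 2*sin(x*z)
5*x**2*exp(x*z) + 2*x**2*sin(x*z) + z**2*(5*exp(x*z) + 2*sin(x*z)) + exp(z)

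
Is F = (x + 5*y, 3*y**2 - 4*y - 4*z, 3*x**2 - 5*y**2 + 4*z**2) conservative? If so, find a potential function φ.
No, ∇×F = (4 - 10*y, -6*x, -5) ≠ 0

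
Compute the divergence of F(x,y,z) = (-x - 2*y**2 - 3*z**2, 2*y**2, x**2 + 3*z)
4*y + 2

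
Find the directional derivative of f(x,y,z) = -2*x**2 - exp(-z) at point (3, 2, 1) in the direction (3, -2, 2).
2*sqrt(17)*(1 - 18*E)*exp(-1)/17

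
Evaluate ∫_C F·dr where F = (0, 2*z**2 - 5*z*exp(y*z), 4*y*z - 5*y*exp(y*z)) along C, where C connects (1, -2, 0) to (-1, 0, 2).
0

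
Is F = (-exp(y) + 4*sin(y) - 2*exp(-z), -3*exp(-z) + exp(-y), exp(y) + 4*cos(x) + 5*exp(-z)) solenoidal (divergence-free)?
No, ∇·F = -5*exp(-z) - exp(-y)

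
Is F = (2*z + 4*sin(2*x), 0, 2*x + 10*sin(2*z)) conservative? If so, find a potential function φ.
Yes, F is conservative. φ = 2*x*z - 2*cos(2*x) - 5*cos(2*z)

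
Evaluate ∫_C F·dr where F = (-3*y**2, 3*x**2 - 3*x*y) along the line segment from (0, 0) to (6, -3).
-216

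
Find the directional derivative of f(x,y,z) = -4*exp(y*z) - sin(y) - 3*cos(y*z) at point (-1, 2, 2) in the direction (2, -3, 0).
3*sqrt(13)*(cos(2) - 6*sin(4) + 8*exp(4))/13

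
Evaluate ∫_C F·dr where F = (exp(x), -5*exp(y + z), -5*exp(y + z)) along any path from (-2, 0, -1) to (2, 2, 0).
(-4*exp(4) - 1 + 5*E)*exp(-2)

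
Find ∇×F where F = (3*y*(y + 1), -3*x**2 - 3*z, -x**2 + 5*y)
(8, 2*x, -6*x - 6*y - 3)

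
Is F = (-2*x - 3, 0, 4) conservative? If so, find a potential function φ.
Yes, F is conservative. φ = -x**2 - 3*x + 4*z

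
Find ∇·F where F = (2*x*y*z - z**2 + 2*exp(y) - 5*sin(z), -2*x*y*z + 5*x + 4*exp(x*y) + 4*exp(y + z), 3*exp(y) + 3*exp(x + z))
-2*x*z + 4*x*exp(x*y) + 2*y*z + 3*exp(x + z) + 4*exp(y + z)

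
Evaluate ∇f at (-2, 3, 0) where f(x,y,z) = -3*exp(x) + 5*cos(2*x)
(10*sin(4) - 3*exp(-2), 0, 0)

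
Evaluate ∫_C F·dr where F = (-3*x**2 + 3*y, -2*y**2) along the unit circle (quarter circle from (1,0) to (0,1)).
1/3 - 3*pi/4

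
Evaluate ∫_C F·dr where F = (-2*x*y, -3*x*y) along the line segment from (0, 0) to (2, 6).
-88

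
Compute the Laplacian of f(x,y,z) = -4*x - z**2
-2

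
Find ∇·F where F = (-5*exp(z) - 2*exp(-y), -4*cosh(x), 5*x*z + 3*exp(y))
5*x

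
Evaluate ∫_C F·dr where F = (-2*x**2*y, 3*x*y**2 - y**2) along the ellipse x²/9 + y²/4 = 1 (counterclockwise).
45*pi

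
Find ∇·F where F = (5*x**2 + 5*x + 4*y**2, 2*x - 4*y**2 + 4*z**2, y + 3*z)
10*x - 8*y + 8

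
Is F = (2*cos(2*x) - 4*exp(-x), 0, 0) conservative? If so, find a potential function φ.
Yes, F is conservative. φ = sin(2*x) + 4*exp(-x)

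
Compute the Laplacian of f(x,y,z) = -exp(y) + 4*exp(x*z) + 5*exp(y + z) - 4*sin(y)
4*x**2*exp(x*z) + 4*z**2*exp(x*z) - exp(y) + 10*exp(y + z) + 4*sin(y)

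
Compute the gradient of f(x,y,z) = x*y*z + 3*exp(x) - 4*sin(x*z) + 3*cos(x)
(y*z - 4*z*cos(x*z) + 3*exp(x) - 3*sin(x), x*z, x*(y - 4*cos(x*z)))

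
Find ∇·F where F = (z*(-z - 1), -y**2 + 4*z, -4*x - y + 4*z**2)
-2*y + 8*z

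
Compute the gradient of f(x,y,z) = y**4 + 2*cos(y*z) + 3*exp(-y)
(0, 4*y**3 - 2*z*sin(y*z) - 3*exp(-y), -2*y*sin(y*z))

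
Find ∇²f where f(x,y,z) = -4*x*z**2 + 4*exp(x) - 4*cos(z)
-8*x + 4*exp(x) + 4*cos(z)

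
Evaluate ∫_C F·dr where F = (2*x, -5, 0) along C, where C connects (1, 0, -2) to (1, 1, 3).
-5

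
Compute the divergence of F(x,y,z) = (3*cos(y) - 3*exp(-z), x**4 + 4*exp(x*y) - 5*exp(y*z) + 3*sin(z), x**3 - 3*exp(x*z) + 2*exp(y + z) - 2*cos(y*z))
4*x*exp(x*y) - 3*x*exp(x*z) + 2*y*sin(y*z) - 5*z*exp(y*z) + 2*exp(y + z)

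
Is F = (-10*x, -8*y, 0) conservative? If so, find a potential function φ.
Yes, F is conservative. φ = -5*x**2 - 4*y**2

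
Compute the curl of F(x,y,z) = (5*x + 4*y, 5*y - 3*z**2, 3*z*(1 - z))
(6*z, 0, -4)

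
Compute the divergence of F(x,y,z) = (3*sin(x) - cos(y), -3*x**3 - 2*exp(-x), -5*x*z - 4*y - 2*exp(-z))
-5*x + 3*cos(x) + 2*exp(-z)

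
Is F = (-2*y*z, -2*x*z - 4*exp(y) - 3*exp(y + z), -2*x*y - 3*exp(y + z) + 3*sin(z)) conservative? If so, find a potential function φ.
Yes, F is conservative. φ = -2*x*y*z - 4*exp(y) - 3*exp(y + z) - 3*cos(z)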